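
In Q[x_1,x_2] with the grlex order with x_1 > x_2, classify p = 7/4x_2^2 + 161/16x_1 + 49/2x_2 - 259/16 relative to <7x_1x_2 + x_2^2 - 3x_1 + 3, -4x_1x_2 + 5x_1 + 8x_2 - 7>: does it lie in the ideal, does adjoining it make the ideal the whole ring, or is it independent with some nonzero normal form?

First compute the reduced Gröbner basis of I by Buchberger's algorithm.
f_1 = 7x_1x_2 + x_2^2 - 3x_1 + 3, LT = x_1x_2.
f_2 = -4x_1x_2 + 5x_1 + 8x_2 - 7, LT = x_1x_2.

S(f_1,f_2): lcm = x_1x_2. S = 1/7x_2^2 + 23/28x_1 + 2x_2 - 37/28.
  leading term x_2^2: no divisor's leading term divides it; move 1/7x_2^2 to the remainder.
  leading term x_1: no divisor's leading term divides it; move 23/28x_1 to the remainder.
  leading term x_2: no divisor's leading term divides it; move 2x_2 to the remainder.
  leading term 1: no divisor's leading term divides it; move -37/28 to the remainder.
  remainder 1/7x_2^2 + 23/28x_1 + 2x_2 - 37/28 ≠ 0; add h_3 = 1/7x_2^2 + 23/28x_1 + 2x_2 - 37/28 to the basis.

S(f_1,h_3): lcm = x_1x_2^2. S = 1/7x_2^3 - 23/4x_1^2 - 101/7x_1x_2 + 37/4x_1 + 3/7x_2.
  leading term x_2^3: subtract (x_2)·h_3 from 1/7x_2^3 - 23/4x_1^2 - 101/7x_1x_2 + 37/4x_1 + 3/7x_2 → -23/4x_1^2 - 61/4x_1x_2 - 2x_2^2 + 37/4x_1 + 7/4x_2
  leading term x_1^2: no divisor's leading term divides it; move -23/4x_1^2 to the remainder.
  leading term x_1x_2: subtract (-61/28)·f_1 from -61/4x_1x_2 - 2x_2^2 + 37/4x_1 + 7/4x_2 → 5/28x_2^2 + 19/7x_1 + 7/4x_2 + 183/28
  leading term x_2^2: subtract (5/4)·h_3 from 5/28x_2^2 + 19/7x_1 + 7/4x_2 + 183/28 → 27/16x_1 - 3/4x_2 + 131/16
  leading term x_1: no divisor's leading term divides it; move 27/16x_1 to the remainder.
  leading term x_2: no divisor's leading term divides it; move -3/4x_2 to the remainder.
  leading term 1: no divisor's leading term divides it; move 131/16 to the remainder.
  remainder -23/4x_1^2 + 27/16x_1 - 3/4x_2 + 131/16 ≠ 0; add h_4 = -23/4x_1^2 + 27/16x_1 - 3/4x_2 + 131/16 to the basis.

S(f_2,h_3): lcm = x_1x_2^2. S = -23/4x_1^2 - 61/4x_1x_2 - 2x_2^2 + 37/4x_1 + 7/4x_2.
  leading term x_1^2: subtract (1)·h_4 from -23/4x_1^2 - 61/4x_1x_2 - 2x_2^2 + 37/4x_1 + 7/4x_2 → -61/4x_1x_2 - 2x_2^2 + 121/16x_1 + 5/2x_2 - 131/16
  leading term x_1x_2: subtract (-61/28)·f_1 from -61/4x_1x_2 - 2x_2^2 + 121/16x_1 + 5/2x_2 - 131/16 → 5/28x_2^2 + 115/112x_1 + 5/2x_2 - 185/112
  leading term x_2^2: subtract (5/4)·h_3 from 5/28x_2^2 + 115/112x_1 + 5/2x_2 - 185/112 → 0
  remainder 0.

S(f_1,h_4): lcm = x_1^2x_2. S = 1/7x_1x_2^2 - 3/7x_1^2 + 27/92x_1x_2 - 3/23x_2^2 + 3/7x_1 + 131/92x_2.
  leading term x_1x_2^2: subtract (1/49x_2)·f_1 from 1/7x_1x_2^2 - 3/7x_1^2 + 27/92x_1x_2 - 3/23x_2^2 + 3/7x_1 + 131/92x_2 → -1/49x_2^3 - 3/7x_1^2 + 1599/4508x_1x_2 - 3/23x_2^2 + 3/7x_1 + 6143/4508x_2
  leading term x_2^3: subtract (-1/7x_2)·h_3 from -1/49x_2^3 - 3/7x_1^2 + 1599/4508x_1x_2 - 3/23x_2^2 + 3/7x_1 + 6143/4508x_2 → -3/7x_1^2 + 76/161x_1x_2 + 25/161x_2^2 + 3/7x_1 + 27/23x_2
  leading term x_1^2: subtract (12/161)·h_4 from -3/7x_1^2 + 76/161x_1x_2 + 25/161x_2^2 + 3/7x_1 + 27/23x_2 → 76/161x_1x_2 + 25/161x_2^2 + 195/644x_1 + 198/161x_2 - 393/644
  leading term x_1x_2: subtract (76/1127)·f_1 from 76/161x_1x_2 + 25/161x_2^2 + 195/644x_1 + 198/161x_2 - 393/644 → 99/1127x_2^2 + 99/196x_1 + 198/161x_2 - 3663/4508
  leading term x_2^2: subtract (99/161)·h_3 from 99/1127x_2^2 + 99/196x_1 + 198/161x_2 - 3663/4508 → 0
  remainder 0.

S(f_2,h_4): lcm = x_1^2x_2. S = -5/4x_1^2 - 157/92x_1x_2 - 3/23x_2^2 + 7/4x_1 + 131/92x_2.
  leading term x_1^2: subtract (5/23)·h_4 from -5/4x_1^2 - 157/92x_1x_2 - 3/23x_2^2 + 7/4x_1 + 131/92x_2 → -157/92x_1x_2 - 3/23x_2^2 + 509/368x_1 + 73/46x_2 - 655/368
  leading term x_1x_2: subtract (-157/644)·f_1 from -157/92x_1x_2 - 3/23x_2^2 + 509/368x_1 + 73/46x_2 - 655/368 → 73/644x_2^2 + 73/112x_1 + 73/46x_2 - 2701/2576
  leading term x_2^2: subtract (73/92)·h_3 from 73/644x_2^2 + 73/112x_1 + 73/46x_2 - 2701/2576 → 0
  remainder 0.

S(h_3,h_4): leading monomials are coprime, so the S-polynomial reduces to 0 (Buchberger's first criterion).
Every S-polynomial of the final basis reduces to 0, so we have a Gröbner basis.
Inter-reduce: drop elements whose leading term is divisible by another's, tail-reduce, and make monic.
Reduced Gröbner basis: {x_1^2 - 27/92x_1 + 3/23x_2 - 131/92, x_1x_2 - 5/4x_1 - 2x_2 + 7/4, x_2^2 + 23/4x_1 + 14x_2 - 37/4}.
Label its elements g_1 = x_1^2 - 27/92x_1 + 3/23x_2 - 131/92, g_2 = x_1x_2 - 5/4x_1 - 2x_2 + 7/4, g_3 = x_2^2 + 23/4x_1 + 14x_2 - 37/4.

Reduce p = 7/4x_2^2 + 161/16x_1 + 49/2x_2 - 259/16 modulo G:
  leading term x_2^2: subtract (7/4)·g_3 from 7/4x_2^2 + 161/16x_1 + 49/2x_2 - 259/16 → 0
  normal form = 0.
Since the normal form is 0, p ∈ I.

7/4x_2^2 + 161/16x_1 + 49/2x_2 - 259/16 lies in I (it reduces to 0).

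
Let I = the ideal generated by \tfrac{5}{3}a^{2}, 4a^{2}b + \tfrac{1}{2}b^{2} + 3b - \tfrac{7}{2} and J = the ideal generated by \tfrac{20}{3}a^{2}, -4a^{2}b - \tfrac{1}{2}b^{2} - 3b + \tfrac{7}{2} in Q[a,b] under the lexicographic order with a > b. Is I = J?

Yes, the ideals are equal.

For a fixed monomial order, each ideal has a unique reduced Gröbner basis; comparing bases decides equality.
Buchberger on the first generating set:
f_1 = \tfrac{5}{3}a^{2}, LT = a^{2}.
f_2 = 4a^{2}b + \tfrac{1}{2}b^{2} + 3b - \tfrac{7}{2}, LT = a^{2}b.

S(f_1,f_2): lcm = a^{2}b. S = -\tfrac{1}{8}b^{2} - \tfrac{3}{4}b + \tfrac{7}{8}.
  leading term b^{2}: no divisor's leading term divides it; move -\tfrac{1}{8}b^{2} to the remainder.
  leading term b: no divisor's leading term divides it; move -\tfrac{3}{4}b to the remainder.
  leading term 1: no divisor's leading term divides it; move \tfrac{7}{8} to the remainder.
  remainder -\tfrac{1}{8}b^{2} - \tfrac{3}{4}b + \tfrac{7}{8} ≠ 0; add g_3 = -\tfrac{1}{8}b^{2} - \tfrac{3}{4}b + \tfrac{7}{8} to the basis.

The other S-polynomials (S(f_1,g_3), S(f_2,g_3)) all reduce to 0 modulo the current basis, so we have a Gröbner basis.
Inter-reduce: drop elements whose leading term is divisible by another's, tail-reduce, and make monic.
Reduced Gröbner basis: {a^{2}, b^{2} + 6b - 7}.

Buchberger on the second generating set:
h_1 = \tfrac{20}{3}a^{2}, LT = a^{2}.
h_2 = -4a^{2}b - \tfrac{1}{2}b^{2} - 3b + \tfrac{7}{2}, LT = a^{2}b.

S(h_1,h_2): lcm = a^{2}b. S = -\tfrac{1}{8}b^{2} - \tfrac{3}{4}b + \tfrac{7}{8}.
  leading term b^{2}: no divisor's leading term divides it; move -\tfrac{1}{8}b^{2} to the remainder.
  leading term b: no divisor's leading term divides it; move -\tfrac{3}{4}b to the remainder.
  leading term 1: no divisor's leading term divides it; move \tfrac{7}{8} to the remainder.
  remainder -\tfrac{1}{8}b^{2} - \tfrac{3}{4}b + \tfrac{7}{8} ≠ 0; add k_3 = -\tfrac{1}{8}b^{2} - \tfrac{3}{4}b + \tfrac{7}{8} to the basis.

The other S-polynomials (S(h_1,k_3), S(h_2,k_3)) all reduce to 0 modulo the current basis, so we have a Gröbner basis.
Inter-reduce: drop elements whose leading term is divisible by another's, tail-reduce, and make monic.
Reduced Gröbner basis: {a^{2}, b^{2} + 6b - 7}.

These coincide, so the ideals are equal.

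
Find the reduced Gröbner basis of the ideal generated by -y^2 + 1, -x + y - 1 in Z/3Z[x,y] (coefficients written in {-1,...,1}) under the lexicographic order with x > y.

f_1 = -y^2 + 1, LT = y^2.
f_2 = -x + y - 1, LT = x.

The S-polynomials (S(f_1,f_2)) all reduce to 0 modulo the current basis, so we have a Gröbner basis.

G = {x - y + 1, y^2 - 1}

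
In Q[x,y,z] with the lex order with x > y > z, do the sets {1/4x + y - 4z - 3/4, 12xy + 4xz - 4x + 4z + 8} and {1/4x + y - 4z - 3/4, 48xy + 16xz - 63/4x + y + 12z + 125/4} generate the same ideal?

Yes, the ideals are equal.

For a fixed monomial order, each ideal has a unique reduced Gröbner basis; comparing bases decides equality.
Buchberger on the first generating set:
f_1 = 1/4x + y - 4z - 3/4, LT = x.
f_2 = 12xy + 4xz - 4x + 4z + 8, LT = xy.

S(f_1,f_2): lcm = xy. S = -1/3xz + 1/3x + 4y^2 - 16yz - 3y - 1/3z - 2/3.
  reduce S modulo (f_1, f_2):
  remainder 4y^2 - 44/3yz - 13/3y - 16/3z^2 + 4z + 1/3 ≠ 0; add g_3 = 4y^2 - 44/3yz - 13/3y - 16/3z^2 + 4z + 1/3 to the basis.

The other S-polynomials (S(f_1,g_3), S(f_2,g_3)) all reduce to 0 modulo the current basis, so we have a Gröbner basis.
Inter-reduce: drop elements whose leading term is divisible by another's, tail-reduce, and make monic.
Reduced Gröbner basis: {x + 4y - 16z - 3, y^2 - 11/3yz - 13/12y - 4/3z^2 + z + 1/12}.

Buchberger on the second generating set:
h_1 = 1/4x + y - 4z - 3/4, LT = x.
h_2 = 48xy + 16xz - 63/4x + y + 12z + 125/4, LT = xy.

S(h_1,h_2): lcm = xy. S = -1/3xz + 21/64x + 4y^2 - 16yz - 145/48y - 1/4z - 125/192.
  reduce S modulo (h_1, h_2):
  remainder 4y^2 - 44/3yz - 13/3y - 16/3z^2 + 4z + 1/3 ≠ 0; add k_3 = 4y^2 - 44/3yz - 13/3y - 16/3z^2 + 4z + 1/3 to the basis.

The other S-polynomials (S(h_1,k_3), S(h_2,k_3)) all reduce to 0 modulo the current basis, so we have a Gröbner basis.
Inter-reduce: drop elements whose leading term is divisible by another's, tail-reduce, and make monic.
Reduced Gröbner basis: {x + 4y - 16z - 3, y^2 - 11/3yz - 13/12y - 4/3z^2 + z + 1/12}.

Same reduced basis, so the two generating sets span the same ideal.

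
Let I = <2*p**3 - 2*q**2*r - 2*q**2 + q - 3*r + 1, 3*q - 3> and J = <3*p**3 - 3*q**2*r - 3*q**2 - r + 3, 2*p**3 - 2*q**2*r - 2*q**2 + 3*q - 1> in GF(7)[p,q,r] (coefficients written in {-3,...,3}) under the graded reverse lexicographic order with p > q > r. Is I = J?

Two ideals are equal iff their reduced Gröbner bases coincide (the reduced basis is unique for a fixed ordering).
Buchberger on the first generating set:
f_1 = 2*p**3 - 2*q**2*r - 2*q**2 + q - 3*r + 1, LT = p**3.
f_2 = 3*q - 3, LT = q.

The S-polynomials (S(f_1,f_2)) all reduce to 0 modulo the current basis, so we have a Gröbner basis.
Inter-reduce: drop elements whose leading term is divisible by another's, tail-reduce, and make monic.
Reduced Gröbner basis: {p**3 + r, q - 1}.

Buchberger on the second generating set:
h_1 = 3*p**3 - 3*q**2*r - 3*q**2 - r + 3, LT = p**3.
h_2 = 2*p**3 - 2*q**2*r - 2*q**2 + 3*q - 1, LT = p**3.

S(h_1,h_2): lcm = p**3. S = 2*q + 2*r - 2.
  leading term q: no divisor's leading term divides it; move 2*q to the remainder.
  leading term r: no divisor's leading term divides it; move 2*r to the remainder.
  leading term 1: no divisor's leading term divides it; move -2 to the remainder.
  remainder 2*q + 2*r - 2 ≠ 0; add k_3 = 2*q + 2*r - 2 to the basis.

The other S-polynomials (S(h_1,k_3), S(h_2,k_3)) all reduce to 0 modulo the current basis, so we have a Gröbner basis.
Inter-reduce: drop elements whose leading term is divisible by another's, tail-reduce, and make monic.
Reduced Gröbner basis: {p**3 - r**3 + r**2 + 3*r, q + r - 1}.

These differ, so the ideals are not equal.

No, the ideals differ.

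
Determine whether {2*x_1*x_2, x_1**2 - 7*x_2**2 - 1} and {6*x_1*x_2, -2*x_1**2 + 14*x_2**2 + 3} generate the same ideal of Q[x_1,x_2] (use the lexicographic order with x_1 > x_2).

No, the ideals differ.

For a fixed monomial order, each ideal has a unique reduced Gröbner basis; comparing bases decides equality.
Buchberger on the first generating set:
f_1 = 2*x_1*x_2, LT = x_1*x_2.
f_2 = x_1**2 - 7*x_2**2 - 1, LT = x_1**2.

S(f_1,f_2): lcm = x_1**2*x_2. S = 7*x_2**3 + x_2.
  leading term x_2**3: no divisor's leading term divides it; move 7*x_2**3 to the remainder.
  leading term x_2: no divisor's leading term divides it; move x_2 to the remainder.
  remainder 7*x_2**3 + x_2 ≠ 0; add g_3 = 7*x_2**3 + x_2 to the basis.

The other S-polynomials (S(f_1,g_3), S(f_2,g_3)) all reduce to 0 modulo the current basis, so we have a Gröbner basis.
Inter-reduce: drop elements whose leading term is divisible by another's, tail-reduce, and make monic.
Reduced Gröbner basis: {x_1**2 - 7*x_2**2 - 1, x_1*x_2, x_2**3 + 1/7*x_2}.

Buchberger on the second generating set:
h_1 = 6*x_1*x_2, LT = x_1*x_2.
h_2 = -2*x_1**2 + 14*x_2**2 + 3, LT = x_1**2.

S(h_1,h_2): lcm = x_1**2*x_2. S = 7*x_2**3 + 3/2*x_2.
  leading term x_2**3: no divisor's leading term divides it; move 7*x_2**3 to the remainder.
  leading term x_2: no divisor's leading term divides it; move 3/2*x_2 to the remainder.
  remainder 7*x_2**3 + 3/2*x_2 ≠ 0; add k_3 = 7*x_2**3 + 3/2*x_2 to the basis.

The other S-polynomials (S(h_1,k_3), S(h_2,k_3)) all reduce to 0 modulo the current basis, so we have a Gröbner basis.
Inter-reduce: drop elements whose leading term is divisible by another's, tail-reduce, and make monic.
Reduced Gröbner basis: {x_1**2 - 7*x_2**2 - 3/2, x_1*x_2, x_2**3 + 3/14*x_2}.

Since the reduced bases disagree, the two ideals are not the same.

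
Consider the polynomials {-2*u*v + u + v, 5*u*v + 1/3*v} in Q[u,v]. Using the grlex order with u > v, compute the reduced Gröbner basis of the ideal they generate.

G = {v**2 - 1/17*v, u + 17/15*v}

Buchberger's algorithm terminates because the ascending chain of leading-term ideals stabilizes.

f_1 = -2*u*v + u + v, LT = u*v.
f_2 = 5*u*v + 1/3*v, LT = u*v.

S(f_1,f_2): lcm = u*v. S = -1/2*u - 17/30*v.
  leading term u: no divisor's leading term divides it; move -1/2*u to the remainder.
  leading term v: no divisor's leading term divides it; move -17/30*v to the remainder.
  remainder -1/2*u - 17/30*v ≠ 0; add g_3 = -1/2*u - 17/30*v to the basis.

S(f_1,g_3): lcm = u*v. S = -17/15*v**2 - 1/2*u - 1/2*v.
  leading term v**2: no divisor's leading term divides it; move -17/15*v**2 to the remainder.
  leading term u: subtract (1)·g_3 from -1/2*u - 1/2*v → 1/15*v
  leading term v: no divisor's leading term divides it; move 1/15*v to the remainder.
  remainder -17/15*v**2 + 1/15*v ≠ 0; add g_4 = -17/15*v**2 + 1/15*v to the basis.

The other S-polynomials (S(f_2,g_3), S(f_1,g_4), S(f_2,g_4), S(g_3,g_4)) all reduce to 0 modulo the current basis, so we have a Gröbner basis.
Inter-reduce: drop elements whose leading term is divisible by another's, tail-reduce, and make monic.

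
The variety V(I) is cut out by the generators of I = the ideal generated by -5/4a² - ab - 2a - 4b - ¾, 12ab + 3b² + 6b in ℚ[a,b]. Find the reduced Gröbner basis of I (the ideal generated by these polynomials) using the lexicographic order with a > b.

This is the nonlinear analogue of row-reducing a linear system.

f_1 = -5/4a² - ab - 2a - 4b - ¾, LT = a².
f_2 = 12ab + 3b² + 6b, LT = ab.

S(f_1,f_2): lcm = a²b. S = 11/20ab² + 11/10ab + 16/5b² + ⅗b.
  leading term ab²: subtract (11/240b)·f_2 from 11/20ab² + 11/10ab + 16/5b² + ⅗b → 11/10ab - 11/80b³ + 117/40b² + ⅗b
  leading term ab: subtract (11/120)·f_2 from 11/10ab - 11/80b³ + 117/40b² + ⅗b → -11/80b³ + 53/20b² + 1/20b
  leading term b³: no divisor's leading term divides it; move -11/80b³ to the remainder.
  leading term b²: no divisor's leading term divides it; move 53/20b² to the remainder.
  leading term b: no divisor's leading term divides it; move 1/20b to the remainder.
  remainder -11/80b³ + 53/20b² + 1/20b ≠ 0; add g_3 = -11/80b³ + 53/20b² + 1/20b to the basis.

S(f_1,g_3): leading monomials are coprime, so the S-polynomial reduces to 0 (Buchberger's first criterion).
S(f_2,g_3): lcm = ab³. S = 212/11ab² + 4/11ab + ¼b⁴ + ½b³.
  leading term ab²: subtract (53/33b)·f_2 from 212/11ab² + 4/11ab + ¼b⁴ + ½b³ → 4/11ab + ¼b⁴ - 95/22b³ - 106/11b²
  leading term ab: subtract (1/33)·f_2 from 4/11ab + ¼b⁴ - 95/22b³ - 106/11b² → ¼b⁴ - 95/22b³ - 107/11b² - 2/11b
  leading term b⁴: subtract (-20/11b)·g_3 from ¼b⁴ - 95/22b³ - 107/11b² - 2/11b → ½b³ - 106/11b² - 2/11b
  leading term b³: subtract (-40/11)·g_3 from ½b³ - 106/11b² - 2/11b → 0
  remainder 0.

Every S-polynomial of the final basis reduces to 0, so we have a Gröbner basis.

G = {a² + 8/5a - ⅕b² + 14/5b + ⅗, ab + ¼b² + ½b, b³ - 212/11b² - 4/11b}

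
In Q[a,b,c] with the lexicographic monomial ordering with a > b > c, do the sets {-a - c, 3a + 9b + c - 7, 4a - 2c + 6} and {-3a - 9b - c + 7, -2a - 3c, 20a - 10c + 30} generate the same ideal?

For a fixed monomial order, each ideal has a unique reduced Gröbner basis; comparing bases decides equality.
Buchberger on the first generating set:
f_1 = -a - c, LT = a.
f_2 = 3a + 9b + c - 7, LT = a.
f_3 = 4a - 2c + 6, LT = a.

S(f_1,f_2): lcm = a. S = -3b + \tfrac{2}{3}c + \tfrac{7}{3}.
  leading term b: no divisor's leading term divides it; move -3b to the remainder.
  leading term c: no divisor's leading term divides it; move \tfrac{2}{3}c to the remainder.
  leading term 1: no divisor's leading term divides it; move \tfrac{7}{3} to the remainder.
  remainder -3b + \tfrac{2}{3}c + \tfrac{7}{3} ≠ 0; add g_4 = -3b + \tfrac{2}{3}c + \tfrac{7}{3} to the basis.

S(f_1,f_3): lcm = a. S = \tfrac{3}{2}c - \tfrac{3}{2}.
  leading term c: no divisor's leading term divides it; move \tfrac{3}{2}c to the remainder.
  leading term 1: no divisor's leading term divides it; move -\tfrac{3}{2} to the remainder.
  remainder \tfrac{3}{2}c - \tfrac{3}{2} ≠ 0; add g_5 = \tfrac{3}{2}c - \tfrac{3}{2} to the basis.

The other S-polynomials (S(f_2,f_3), S(f_1,g_4), S(f_2,g_4), S(f_3,g_4), S(f_1,g_5), S(f_2,g_5), S(f_3,g_5), S(g_4,g_5)) all reduce to 0 modulo the current basis, so we have a Gröbner basis.
Inter-reduce: drop elements whose leading term is divisible by another's, tail-reduce, and make monic.
Reduced Gröbner basis: {a + 1, b - 1, c - 1}.

Buchberger on the second generating set:
h_1 = -3a - 9b - c + 7, LT = a.
h_2 = -2a - 3c, LT = a.
h_3 = 20a - 10c + 30, LT = a.

S(h_1,h_2): lcm = a. S = 3b - \tfrac{7}{6}c - \tfrac{7}{3}.
  leading term b: no divisor's leading term divides it; move 3b to the remainder.
  leading term c: no divisor's leading term divides it; move -\tfrac{7}{6}c to the remainder.
  leading term 1: no divisor's leading term divides it; move -\tfrac{7}{3} to the remainder.
  remainder 3b - \tfrac{7}{6}c - \tfrac{7}{3} ≠ 0; add k_4 = 3b - \tfrac{7}{6}c - \tfrac{7}{3} to the basis.

S(h_1,h_3): lcm = a. S = 3b + \tfrac{5}{6}c - \tfrac{23}{6}.
  leading term b: subtract (1)·k_4 from 3b + \tfrac{5}{6}c - \tfrac{23}{6} → 2c - \tfrac{3}{2}
  leading term c: no divisor's leading term divides it; move 2c to the remainder.
  leading term 1: no divisor's leading term divides it; move -\tfrac{3}{2} to the remainder.
  remainder 2c - \tfrac{3}{2} ≠ 0; add k_5 = 2c - \tfrac{3}{2} to the basis.

The other S-polynomials (S(h_2,h_3), S(h_1,k_4), S(h_2,k_4), S(h_3,k_4), S(h_1,k_5), S(h_2,k_5), S(h_3,k_5), S(k_4,k_5)) all reduce to 0 modulo the current basis, so we have a Gröbner basis.
Inter-reduce: drop elements whose leading term is divisible by another's, tail-reduce, and make monic.
Reduced Gröbner basis: {a + \tfrac{9}{8}, b - \tfrac{77}{72}, c - \tfrac{3}{4}}.

The bases are distinct; the ideals are different.
The same test decides containment: I ⊆ J iff every generator of I reduces to 0 modulo a Gröbner basis of J.

No, the ideals differ.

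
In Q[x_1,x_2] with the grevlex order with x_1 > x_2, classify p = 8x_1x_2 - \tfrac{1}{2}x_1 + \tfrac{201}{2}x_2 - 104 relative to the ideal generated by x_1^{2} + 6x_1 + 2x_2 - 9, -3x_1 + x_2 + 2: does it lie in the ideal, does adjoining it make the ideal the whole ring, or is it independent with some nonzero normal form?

Adjoining 8x_1x_2 - \tfrac{1}{2}x_1 + \tfrac{201}{2}x_2 - 104 makes the ideal the whole ring: the system is inconsistent.

First compute the reduced Gröbner basis of I by Buchberger's algorithm.
f_1 = x_1^{2} + 6x_1 + 2x_2 - 9, LT = x_1^{2}.
f_2 = -3x_1 + x_2 + 2, LT = x_1.

S(f_1,f_2): lcm = x_1^{2}. S = \tfrac{1}{3}x_1x_2 + \tfrac{20}{3}x_1 + 2x_2 - 9.
  leading term x_1x_2: subtract (-\tfrac{1}{9}x_2)·f_2 from \tfrac{1}{3}x_1x_2 + \tfrac{20}{3}x_1 + 2x_2 - 9 → \tfrac{1}{9}x_2^{2} + \tfrac{20}{3}x_1 + \tfrac{20}{9}x_2 - 9
  leading term x_2^{2}: no divisor's leading term divides it; move \tfrac{1}{9}x_2^{2} to the remainder.
  leading term x_1: subtract (-\tfrac{20}{9})·f_2 from \tfrac{20}{3}x_1 + \tfrac{20}{9}x_2 - 9 → \tfrac{40}{9}x_2 - \tfrac{41}{9}
  leading term x_2: no divisor's leading term divides it; move \tfrac{40}{9}x_2 to the remainder.
  leading term 1: no divisor's leading term divides it; move -\tfrac{41}{9} to the remainder.
  remainder \tfrac{1}{9}x_2^{2} + \tfrac{40}{9}x_2 - \tfrac{41}{9} ≠ 0; add h_3 = \tfrac{1}{9}x_2^{2} + \tfrac{40}{9}x_2 - \tfrac{41}{9} to the basis.

The other S-polynomials (S(f_1,h_3), S(f_2,h_3)) all reduce to 0 modulo the current basis, so we have a Gröbner basis.
Inter-reduce: drop elements whose leading term is divisible by another's, tail-reduce, and make monic.
Reduced Gröbner basis: {x_2^{2} + 40x_2 - 41, x_1 - \tfrac{1}{3}x_2 - \tfrac{2}{3}}.
Label its elements g_1 = x_2^{2} + 40x_2 - 41, g_2 = x_1 - \tfrac{1}{3}x_2 - \tfrac{2}{3}.

Reduce p = 8x_1x_2 - \tfrac{1}{2}x_1 + \tfrac{201}{2}x_2 - 104 modulo G:
  leading term x_1x_2: subtract (8x_2)·g_2 from 8x_1x_2 - \tfrac{1}{2}x_1 + \tfrac{201}{2}x_2 - 104 → \tfrac{8}{3}x_2^{2} - \tfrac{1}{2}x_1 + \tfrac{635}{6}x_2 - 104
  leading term x_2^{2}: subtract (\tfrac{8}{3})·g_1 from \tfrac{8}{3}x_2^{2} - \tfrac{1}{2}x_1 + \tfrac{635}{6}x_2 - 104 → -\tfrac{1}{2}x_1 - \tfrac{5}{6}x_2 + \tfrac{16}{3}
  leading term x_1: subtract (-\tfrac{1}{2})·g_2 from -\tfrac{1}{2}x_1 - \tfrac{5}{6}x_2 + \tfrac{16}{3} → -x_2 + 5
  leading term x_2: no divisor's leading term divides it; move -x_2 to the remainder.
  leading term 1: no divisor's leading term divides it; move 5 to the remainder.
  normal form = -x_2 + 5.
The normal form is nonzero, so p ∉ I. Since p minus its normal form lies in I, I + (p) = I + (r) where r = -x_2 + 5; decide whether this ideal is the whole ring.
Run Buchberger on G together with r (pairs among the g_i already reduce to 0 since G is a Gröbner basis):
g_1 = x_2^{2} + 40x_2 - 41, LT = x_2^{2}.
g_2 = x_1 - \tfrac{1}{3}x_2 - \tfrac{2}{3}, LT = x_1.
r = -x_2 + 5, LT = x_2.

S(g_1,r): lcm = x_2^{2}. S = 45x_2 - 41.
  leading term x_2: subtract (-45)·r from 45x_2 - 41 → 184
  leading term 1: no divisor's leading term divides it; move 184 to the remainder.
  remainder 184 ≠ 0; add m_4 = 184 to the basis.

The other S-polynomials (S(g_1,g_2), S(g_2,r), S(g_1,m_4), S(g_2,m_4), S(r,m_4)) all reduce to 0 modulo the current basis, so we have a Gröbner basis.
Inter-reduce: drop elements whose leading term is divisible by another's, tail-reduce, and make monic.
Reduced Gröbner basis: {1}.
The reduced Gröbner basis of I + (p) is {1}: the ideal is the whole ring, so the enlarged system has no common solution — adjoining p is inconsistent.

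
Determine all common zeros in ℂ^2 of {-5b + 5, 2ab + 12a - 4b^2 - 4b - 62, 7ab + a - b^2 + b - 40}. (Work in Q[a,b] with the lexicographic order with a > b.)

Compute a lex Gröbner basis by Buchberger's algorithm.
f_1 = -5b + 5, LT = b.
f_2 = 2ab + 12a - 4b^2 - 4b - 62, LT = ab.
f_3 = 7ab + a - b^2 + b - 40, LT = ab.

S(f_1,f_2): lcm = ab. S = -7a + 2b^2 + 2b + 31.
  reduce S modulo (f_1, f_2, f_3):
  remainder -7a + 35 ≠ 0; add h_4 = -7a + 35 to the basis.

The other S-polynomials (S(f_1,f_3), S(f_2,f_3), S(f_1,h_4), S(f_2,h_4), S(f_3,h_4)) all reduce to 0 modulo the current basis, so we have a Gröbner basis.
Inter-reduce: drop elements whose leading term is divisible by another's, tail-reduce, and make monic.
Reduced Gröbner basis: {a - 5, b - 1}.

Elimination: the polynomial b - 1 lies in the elimination ideal for b, so b ∈ {1}. For each such b, the remaining basis elements (now univariate) give the rest of the solution.
  b = 1: the earlier basis element becomes a - 5 = 0, giving a = 5 — point (5, 1).
Zero-dimensionality of the ideal guarantees finitely many solutions over ℂ.

{(5, 1)}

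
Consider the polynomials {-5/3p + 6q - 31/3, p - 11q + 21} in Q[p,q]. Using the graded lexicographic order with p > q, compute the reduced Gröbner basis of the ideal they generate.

Buchberger's algorithm terminates because the ascending chain of leading-term ideals stabilizes.

f_1 = -5/3p + 6q - 31/3, LT = p.
f_2 = p - 11q + 21, LT = p.

S(f_1,f_2): lcm = p. S = 37/5q - 74/5.
  leading term q: no divisor's leading term divides it; move 37/5q to the remainder.
  leading term 1: no divisor's leading term divides it; move -74/5 to the remainder.
  remainder 37/5q - 74/5 ≠ 0; add g_3 = 37/5q - 74/5 to the basis.

The other S-polynomials (S(f_1,g_3), S(f_2,g_3)) all reduce to 0 modulo the current basis, so we have a Gröbner basis.
Inter-reduce: drop elements whose leading term is divisible by another's, tail-reduce, and make monic.

G = {p - 1, q - 2}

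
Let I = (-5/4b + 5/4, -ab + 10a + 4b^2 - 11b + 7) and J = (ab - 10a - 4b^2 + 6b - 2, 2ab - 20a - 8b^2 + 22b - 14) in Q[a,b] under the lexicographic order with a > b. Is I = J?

Equality of ideals is decidable: compute both reduced Gröbner bases (unique for the ordering) and check whether they agree.
Buchberger on the first generating set:
f_1 = -5/4b + 5/4, LT = b.
f_2 = -ab + 10a + 4b^2 - 11b + 7, LT = ab.

S(f_1,f_2): lcm = ab. S = 9a + 4b^2 - 11b + 7.
  leading term a: no divisor's leading term divides it; move 9a to the remainder.
  leading term b^2: subtract (-16/5b)·f_1 from 4b^2 - 11b + 7 → -7b + 7
  leading term b: subtract (28/5)·f_1 from -7b + 7 → 0
  remainder 9a ≠ 0; add g_3 = 9a to the basis.

The other S-polynomials (S(f_1,g_3), S(f_2,g_3)) all reduce to 0 modulo the current basis, so we have a Gröbner basis.
Inter-reduce: drop elements whose leading term is divisible by another's, tail-reduce, and make monic.
Reduced Gröbner basis: {a, b - 1}.

Buchberger on the second generating set:
h_1 = ab - 10a - 4b^2 + 6b - 2, LT = ab.
h_2 = 2ab - 20a - 8b^2 + 22b - 14, LT = ab.

S(h_1,h_2): lcm = ab. S = -5b + 5.
  leading term b: no divisor's leading term divides it; move -5b to the remainder.
  leading term 1: no divisor's leading term divides it; move 5 to the remainder.
  remainder -5b + 5 ≠ 0; add k_3 = -5b + 5 to the basis.

S(h_1,k_3): lcm = ab. S = -9a - 4b^2 + 6b - 2.
  leading term a: no divisor's leading term divides it; move -9a to the remainder.
  leading term b^2: subtract (4/5b)·k_3 from -4b^2 + 6b - 2 → 2b - 2
  leading term b: subtract (-2/5)·k_3 from 2b - 2 → 0
  remainder -9a ≠ 0; add k_4 = -9a to the basis.

The other S-polynomials (S(h_2,k_3), S(h_1,k_4), S(h_2,k_4), S(k_3,k_4)) all reduce to 0 modulo the current basis, so we have a Gröbner basis.
Inter-reduce: drop elements whose leading term is divisible by another's, tail-reduce, and make monic.
Reduced Gröbner basis: {a, b - 1}.

The two bases agree; hence the ideals are identical.

Yes, the ideals are equal.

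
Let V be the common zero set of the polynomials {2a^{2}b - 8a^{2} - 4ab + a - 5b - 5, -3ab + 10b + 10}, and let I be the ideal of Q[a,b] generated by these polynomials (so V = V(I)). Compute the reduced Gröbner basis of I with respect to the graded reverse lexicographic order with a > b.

f_1 = 2a^{2}b - 8a^{2} - 4ab + a - 5b - 5, LT = a^{2}b.
f_2 = -3ab + 10b + 10, LT = ab.

S(f_1,f_2): lcm = a^{2}b. S = -4a^{2} + \tfrac{4}{3}ab + \tfrac{23}{6}a - \tfrac{5}{2}b - \tfrac{5}{2}.
  leading term a^{2}: no divisor's leading term divides it; move -4a^{2} to the remainder.
  leading term ab: subtract (-\tfrac{4}{9})·f_2 from \tfrac{4}{3}ab + \tfrac{23}{6}a - \tfrac{5}{2}b - \tfrac{5}{2} → \tfrac{23}{6}a + \tfrac{35}{18}b + \tfrac{35}{18}
  leading term a: no divisor's leading term divides it; move \tfrac{23}{6}a to the remainder.
  leading term b: no divisor's leading term divides it; move \tfrac{35}{18}b to the remainder.
  leading term 1: no divisor's leading term divides it; move \tfrac{35}{18} to the remainder.
  remainder -4a^{2} + \tfrac{23}{6}a + \tfrac{35}{18}b + \tfrac{35}{18} ≠ 0; add g_3 = -4a^{2} + \tfrac{23}{6}a + \tfrac{35}{18}b + \tfrac{35}{18} to the basis.

S(f_1,g_3): lcm = a^{2}b. S = -4a^{2} - \tfrac{25}{24}ab + \tfrac{35}{72}b^{2} + \tfrac{1}{2}a - \tfrac{145}{72}b - \tfrac{5}{2}.
  leading term a^{2}: subtract (1)·g_3 from -4a^{2} - \tfrac{25}{24}ab + \tfrac{35}{72}b^{2} + \tfrac{1}{2}a - \tfrac{145}{72}b - \tfrac{5}{2} → -\tfrac{25}{24}ab + \tfrac{35}{72}b^{2} - \tfrac{10}{3}a - \tfrac{95}{24}b - \tfrac{40}{9}
  leading term ab: subtract (\tfrac{25}{72})·f_2 from -\tfrac{25}{24}ab + \tfrac{35}{72}b^{2} - \tfrac{10}{3}a - \tfrac{95}{24}b - \tfrac{40}{9} → \tfrac{35}{72}b^{2} - \tfrac{10}{3}a - \tfrac{535}{72}b - \tfrac{95}{12}
  leading term b^{2}: no divisor's leading term divides it; move \tfrac{35}{72}b^{2} to the remainder.
  leading term a: no divisor's leading term divides it; move -\tfrac{10}{3}a to the remainder.
  leading term b: no divisor's leading term divides it; move -\tfrac{535}{72}b to the remainder.
  leading term 1: no divisor's leading term divides it; move -\tfrac{95}{12} to the remainder.
  remainder \tfrac{35}{72}b^{2} - \tfrac{10}{3}a - \tfrac{535}{72}b - \tfrac{95}{12} ≠ 0; add g_4 = \tfrac{35}{72}b^{2} - \tfrac{10}{3}a - \tfrac{535}{72}b - \tfrac{95}{12} to the basis.

The other S-polynomials (S(f_2,g_3), S(f_1,g_4), S(f_2,g_4), S(g_3,g_4)) all reduce to 0 modulo the current basis, so we have a Gröbner basis.
Inter-reduce: drop elements whose leading term is divisible by another's, tail-reduce, and make monic.

G = {a^{2} - \tfrac{23}{24}a - \tfrac{35}{72}b - \tfrac{35}{72}, ab - \tfrac{10}{3}b - \tfrac{10}{3}, b^{2} - \tfrac{48}{7}a - \tfrac{107}{7}b - \tfrac{114}{7}}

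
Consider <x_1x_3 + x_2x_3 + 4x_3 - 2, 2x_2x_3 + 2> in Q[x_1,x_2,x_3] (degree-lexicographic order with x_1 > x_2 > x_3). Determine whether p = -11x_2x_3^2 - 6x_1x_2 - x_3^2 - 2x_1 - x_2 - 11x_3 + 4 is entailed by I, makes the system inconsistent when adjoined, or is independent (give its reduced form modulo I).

First compute the reduced Gröbner basis of I by Buchberger's algorithm.
f_1 = x_1x_3 + x_2x_3 + 4x_3 - 2, LT = x_1x_3.
f_2 = 2x_2x_3 + 2, LT = x_2x_3.

S(f_1,f_2): lcm = x_1x_2x_3. S = x_2^2x_3 + 4x_2x_3 - x_1 - 2x_2.
  leading term x_2^2x_3: subtract (1/2x_2)·f_2 from x_2^2x_3 + 4x_2x_3 - x_1 - 2x_2 → 4x_2x_3 - x_1 - 3x_2
  leading term x_2x_3: subtract (2)·f_2 from 4x_2x_3 - x_1 - 3x_2 → -x_1 - 3x_2 - 4
  leading term x_1: no divisor's leading term divides it; move -x_1 to the remainder.
  leading term x_2: no divisor's leading term divides it; move -3x_2 to the remainder.
  leading term 1: no divisor's leading term divides it; move -4 to the remainder.
  remainder -x_1 - 3x_2 - 4 ≠ 0; add h_3 = -x_1 - 3x_2 - 4 to the basis.

The other S-polynomials (S(f_1,h_3), S(f_2,h_3)) all reduce to 0 modulo the current basis, so we have a Gröbner basis.
Inter-reduce: drop elements whose leading term is divisible by another's, tail-reduce, and make monic.
Reduced Gröbner basis: {x_2x_3 + 1, x_1 + 3x_2 + 4}.
Label its elements g_1 = x_2x_3 + 1, g_2 = x_1 + 3x_2 + 4.

Reduce p = -11x_2x_3^2 - 6x_1x_2 - x_3^2 - 2x_1 - x_2 - 11x_3 + 4 modulo G:
  leading term x_2x_3^2: subtract (-11x_3)·g_1 from -11x_2x_3^2 - 6x_1x_2 - x_3^2 - 2x_1 - x_2 - 11x_3 + 4 → -6x_1x_2 - x_3^2 - 2x_1 - x_2 + 4
  leading term x_1x_2: subtract (-6x_2)·g_2 from -6x_1x_2 - x_3^2 - 2x_1 - x_2 + 4 → 18x_2^2 - x_3^2 - 2x_1 + 23x_2 + 4
  leading term x_2^2: no divisor's leading term divides it; move 18x_2^2 to the remainder.
  leading term x_3^2: no divisor's leading term divides it; move -x_3^2 to the remainder.
  leading term x_1: subtract (-2)·g_2 from -2x_1 + 23x_2 + 4 → 29x_2 + 12
  leading term x_2: no divisor's leading term divides it; move 29x_2 to the remainder.
  leading term 1: no divisor's leading term divides it; move 12 to the remainder.
  normal form = 18x_2^2 - x_3^2 + 29x_2 + 12.
The normal form is nonzero, so p ∉ I. Since p minus its normal form lies in I, I + (p) = I + (r) where r = 18x_2^2 - x_3^2 + 29x_2 + 12; decide whether this ideal is the whole ring.
Run Buchberger on G together with r (pairs among the g_i already reduce to 0 since G is a Gröbner basis):
g_1 = x_2x_3 + 1, LT = x_2x_3.
g_2 = x_1 + 3x_2 + 4, LT = x_1.
r = 18x_2^2 - x_3^2 + 29x_2 + 12, LT = x_2^2.

S(g_1,r): lcm = x_2^2x_3. S = 1/18x_3^3 - 29/18x_2x_3 + x_2 - 2/3x_3.
  leading term x_3^3: no divisor's leading term divides it; move 1/18x_3^3 to the remainder.
  leading term x_2x_3: subtract (-29/18)·g_1 from -29/18x_2x_3 + x_2 - 2/3x_3 → x_2 - 2/3x_3 + 29/18
  leading term x_2: no divisor's leading term divides it; move x_2 to the remainder.
  leading term x_3: no divisor's leading term divides it; move -2/3x_3 to the remainder.
  leading term 1: no divisor's leading term divides it; move 29/18 to the remainder.
  remainder 1/18x_3^3 + x_2 - 2/3x_3 + 29/18 ≠ 0; add m_4 = 1/18x_3^3 + x_2 - 2/3x_3 + 29/18 to the basis.

The other S-polynomials (S(g_1,g_2), S(g_2,r), S(g_1,m_4), S(g_2,m_4), S(r,m_4)) all reduce to 0 modulo the current basis, so we have a Gröbner basis.
Inter-reduce: drop elements whose leading term is divisible by another's, tail-reduce, and make monic.
Reduced Gröbner basis: {x_3^3 + 18x_2 - 12x_3 + 29, x_2^2 - 1/18x_3^2 + 29/18x_2 + 2/3, x_2x_3 + 1, x_1 + 3x_2 + 4}.
The reduced Gröbner basis of I + (p) is {x_3^3 + 18x_2 - 12x_3 + 29, x_2^2 - 1/18x_3^2 + 29/18x_2 + 2/3, x_2x_3 + 1, x_1 + 3x_2 + 4} ≠ {1}, a proper ideal, so the enlarged system stays consistent: p is independent of I, with normal form 18x_2^2 - x_3^2 + 29x_2 + 12.

-11x_2x_3^2 - 6x_1x_2 - x_3^2 - 2x_1 - x_2 - 11x_3 + 4 is independent of I; its normal form modulo I is 18x_2^2 - x_3^2 + 29x_2 + 12.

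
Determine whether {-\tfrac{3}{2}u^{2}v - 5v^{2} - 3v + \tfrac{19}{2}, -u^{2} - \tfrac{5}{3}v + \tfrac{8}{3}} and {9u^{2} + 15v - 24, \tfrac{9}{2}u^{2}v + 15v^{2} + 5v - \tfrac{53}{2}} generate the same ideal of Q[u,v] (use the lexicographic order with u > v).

No, the ideals differ.

Two ideals are equal iff their reduced Gröbner bases coincide (the reduced basis is unique for a fixed ordering).
Buchberger on the first generating set:
f_1 = -\tfrac{3}{2}u^{2}v - 5v^{2} - 3v + \tfrac{19}{2}, LT = u^{2}v.
f_2 = -u^{2} - \tfrac{5}{3}v + \tfrac{8}{3}, LT = u^{2}.

S(f_1,f_2): lcm = u^{2}v. S = \tfrac{5}{3}v^{2} + \tfrac{14}{3}v - \tfrac{19}{3}.
  leading term v^{2}: no divisor's leading term divides it; move \tfrac{5}{3}v^{2} to the remainder.
  leading term v: no divisor's leading term divides it; move \tfrac{14}{3}v to the remainder.
  leading term 1: no divisor's leading term divides it; move -\tfrac{19}{3} to the remainder.
  remainder \tfrac{5}{3}v^{2} + \tfrac{14}{3}v - \tfrac{19}{3} ≠ 0; add g_3 = \tfrac{5}{3}v^{2} + \tfrac{14}{3}v - \tfrac{19}{3} to the basis.

The other S-polynomials (S(f_1,g_3), S(f_2,g_3)) all reduce to 0 modulo the current basis, so we have a Gröbner basis.
Inter-reduce: drop elements whose leading term is divisible by another's, tail-reduce, and make monic.
Reduced Gröbner basis: {u^{2} + \tfrac{5}{3}v - \tfrac{8}{3}, v^{2} + \tfrac{14}{5}v - \tfrac{19}{5}}.

Buchberger on the second generating set:
h_1 = 9u^{2} + 15v - 24, LT = u^{2}.
h_2 = \tfrac{9}{2}u^{2}v + 15v^{2} + 5v - \tfrac{53}{2}, LT = u^{2}v.

S(h_1,h_2): lcm = u^{2}v. S = -\tfrac{5}{3}v^{2} - \tfrac{34}{9}v + \tfrac{53}{9}.
  leading term v^{2}: no divisor's leading term divides it; move -\tfrac{5}{3}v^{2} to the remainder.
  leading term v: no divisor's leading term divides it; move -\tfrac{34}{9}v to the remainder.
  leading term 1: no divisor's leading term divides it; move \tfrac{53}{9} to the remainder.
  remainder -\tfrac{5}{3}v^{2} - \tfrac{34}{9}v + \tfrac{53}{9} ≠ 0; add k_3 = -\tfrac{5}{3}v^{2} - \tfrac{34}{9}v + \tfrac{53}{9} to the basis.

The other S-polynomials (S(h_1,k_3), S(h_2,k_3)) all reduce to 0 modulo the current basis, so we have a Gröbner basis.
Inter-reduce: drop elements whose leading term is divisible by another's, tail-reduce, and make monic.
Reduced Gröbner basis: {u^{2} + \tfrac{5}{3}v - \tfrac{8}{3}, v^{2} + \tfrac{34}{15}v - \tfrac{53}{15}}.

These differ, so the ideals are not equal.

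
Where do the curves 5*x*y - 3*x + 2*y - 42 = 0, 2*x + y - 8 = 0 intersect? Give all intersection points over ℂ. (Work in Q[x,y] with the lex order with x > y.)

Compute a lex Gröbner basis by Buchberger's algorithm.
f_1 = 5*x*y - 3*x + 2*y - 42, LT = x*y.
f_2 = 2*x + y - 8, LT = x.

S(f_1,f_2): lcm = x*y. S = -3/5*x - 1/2*y**2 + 22/5*y - 42/5.
  leading term x: subtract (-3/10)·f_2 from -3/5*x - 1/2*y**2 + 22/5*y - 42/5 → -1/2*y**2 + 47/10*y - 54/5
  leading term y**2: no divisor's leading term divides it; move -1/2*y**2 to the remainder.
  leading term y: no divisor's leading term divides it; move 47/10*y to the remainder.
  leading term 1: no divisor's leading term divides it; move -54/5 to the remainder.
  remainder -1/2*y**2 + 47/10*y - 54/5 ≠ 0; add h_3 = -1/2*y**2 + 47/10*y - 54/5 to the basis.

S(f_1,h_3): lcm = x*y**2. S = 44/5*x*y - 108/5*x + 2/5*y**2 - 42/5*y.
  leading term x*y: subtract (44/25)·f_1 from 44/5*x*y - 108/5*x + 2/5*y**2 - 42/5*y → -408/25*x + 2/5*y**2 - 298/25*y + 1848/25
  leading term x: subtract (-204/25)·f_2 from -408/25*x + 2/5*y**2 - 298/25*y + 1848/25 → 2/5*y**2 - 94/25*y + 216/25
  leading term y**2: subtract (-4/5)·h_3 from 2/5*y**2 - 94/25*y + 216/25 → 0
  remainder 0.

S(f_2,h_3): leading monomials are coprime, so the S-polynomial reduces to 0 (Buchberger's first criterion).
Every S-polynomial of the final basis reduces to 0, so we have a Gröbner basis.
Inter-reduce: drop elements whose leading term is divisible by another's, tail-reduce, and make monic.
Reduced Gröbner basis: {x + 1/2*y - 4, y**2 - 47/5*y + 108/5}.

From the last basis element, y**2 - 47/5*y + 108/5 = 0, so y takes values in {4, 27/5}. Each choice, substituted upward through the basis, yields the corresponding point(s) of the solution set.
  y = 4: the earlier basis element becomes x - 2 = 0, giving x = 2 — point (2, 4).
  y = 27/5: the earlier basis element becomes x - 13/10 = 0, giving x = 13/10 — point (13/10, 27/5).
Substituting each solution back into the original system confirms all equations vanish.

{(2, 4), (13/10, 27/5)}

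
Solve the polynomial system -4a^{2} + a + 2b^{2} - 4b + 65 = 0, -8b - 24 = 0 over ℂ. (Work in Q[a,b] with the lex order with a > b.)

{(-19/4, -3), (5, -3)}

Compute a lex Gröbner basis by Buchberger's algorithm.
f_1 = -4a^{2} + a + 2b^{2} - 4b + 65, LT = a^{2}.
f_2 = -8b - 24, LT = b.

The S-polynomials (S(f_1,f_2)) all reduce to 0 modulo the current basis, so we have a Gröbner basis.
Inter-reduce: drop elements whose leading term is divisible by another's, tail-reduce, and make monic.
Reduced Gröbner basis: {a^{2} - \tfrac{1}{4}a - \tfrac{95}{4}, b + 3}.

Since the basis is lex-ordered, b + 3 is univariate in b. Its roots are {-3}. Back-substituting each root into the other basis elements fixes the other coordinates.
  b = -3: the earlier basis element becomes a^{2} - \tfrac{1}{4}a - \tfrac{95}{4} = 0, giving a = -19/4, 5 — points (-19/4, -3), (5, -3).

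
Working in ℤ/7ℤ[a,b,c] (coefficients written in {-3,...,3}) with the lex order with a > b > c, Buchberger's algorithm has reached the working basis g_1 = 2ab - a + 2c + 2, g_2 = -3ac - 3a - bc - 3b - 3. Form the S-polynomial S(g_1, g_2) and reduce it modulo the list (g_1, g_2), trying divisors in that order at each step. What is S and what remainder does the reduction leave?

S(g_1, g_2) = -ab + 3ac + 2b²c - b² - b + c² + c; remainder on division = 2b²c - b² - bc + 3b + c² + 2c - 2.

lcm(LM(g_1), LM(g_2)) = abc.
S = (lcm/LT(g_1))·g_1 − (lcm/LT(g_2))·g_2 = -ab + 3ac + 2b²c - b² - b + c² + c.
Reduce S modulo (g_1, g_2) in that order:
  leading term ab: subtract (3)·g_1 from -ab + 3ac + 2b²c - b² - b + c² + c → 3ac + 3a + 2b²c - b² - b + c² + 2c + 1
  leading term ac: subtract (-1)·g_2 from 3ac + 3a + 2b²c - b² - b + c² + 2c + 1 → 2b²c - b² - bc + 3b + c² + 2c - 2
  leading term b²c: no divisor's leading term divides it; move 2b²c to the remainder.
  leading term b²: no divisor's leading term divides it; move -b² to the remainder.
  leading term bc: no divisor's leading term divides it; move -bc to the remainder.
  leading term b: no divisor's leading term divides it; move 3b to the remainder.
  leading term c²: no divisor's leading term divides it; move c² to the remainder.
  leading term c: no divisor's leading term divides it; move 2c to the remainder.
  leading term 1: no divisor's leading term divides it; move -2 to the remainder.
The remainder 2b²c - b² - bc + 3b + c² + 2c - 2 is nonzero, so it would be added as the next basis element.
An S-polynomial is built so that the two leading terms cancel; whether anything survives reduction is exactly the Gröbner-basis criterion.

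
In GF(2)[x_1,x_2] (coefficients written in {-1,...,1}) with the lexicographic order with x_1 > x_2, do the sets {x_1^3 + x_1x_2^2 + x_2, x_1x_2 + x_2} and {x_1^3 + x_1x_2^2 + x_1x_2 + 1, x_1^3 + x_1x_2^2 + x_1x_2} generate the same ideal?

No, the ideals differ.

For a fixed monomial order, each ideal has a unique reduced Gröbner basis; comparing bases decides equality.
Buchberger on the first generating set:
f_1 = x_1^3 + x_1x_2^2 + x_2, LT = x_1^3.
f_2 = x_1x_2 + x_2, LT = x_1x_2.

S(f_1,f_2): lcm = x_1^3x_2. S = x_1^2x_2 + x_1x_2^3 + x_2^2.
  leading term x_1^2x_2: subtract (x_1)·f_2 from x_1^2x_2 + x_1x_2^3 + x_2^2 → x_1x_2^3 + x_1x_2 + x_2^2
  leading term x_1x_2^3: subtract (x_2^2)·f_2 from x_1x_2^3 + x_1x_2 + x_2^2 → x_1x_2 + x_2^3 + x_2^2
  leading term x_1x_2: subtract (1)·f_2 from x_1x_2 + x_2^3 + x_2^2 → x_2^3 + x_2^2 + x_2
  leading term x_2^3: no divisor's leading term divides it; move x_2^3 to the remainder.
  leading term x_2^2: no divisor's leading term divides it; move x_2^2 to the remainder.
  leading term x_2: no divisor's leading term divides it; move x_2 to the remainder.
  remainder x_2^3 + x_2^2 + x_2 ≠ 0; add g_3 = x_2^3 + x_2^2 + x_2 to the basis.

The other S-polynomials (S(f_1,g_3), S(f_2,g_3)) all reduce to 0 modulo the current basis, so we have a Gröbner basis.
Inter-reduce: drop elements whose leading term is divisible by another's, tail-reduce, and make monic.
Reduced Gröbner basis: {x_1^3 + x_2^2 + x_2, x_1x_2 + x_2, x_2^3 + x_2^2 + x_2}.

Buchberger on the second generating set:
h_1 = x_1^3 + x_1x_2^2 + x_1x_2 + 1, LT = x_1^3.
h_2 = x_1^3 + x_1x_2^2 + x_1x_2, LT = x_1^3.

S(h_1,h_2): lcm = x_1^3. S = 1.
  leading term 1: no divisor's leading term divides it; move 1 to the remainder.
  remainder 1 ≠ 0; add k_3 = 1 to the basis.

The other S-polynomials (S(h_1,k_3), S(h_2,k_3)) all reduce to 0 modulo the current basis, so we have a Gröbner basis.
Inter-reduce: drop elements whose leading term is divisible by another's, tail-reduce, and make monic.
Reduced Gröbner basis: {1}.

Since the reduced bases disagree, the two ideals are not the same.
The same test decides containment: I ⊆ J iff every generator of I reduces to 0 modulo a Gröbner basis of J.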